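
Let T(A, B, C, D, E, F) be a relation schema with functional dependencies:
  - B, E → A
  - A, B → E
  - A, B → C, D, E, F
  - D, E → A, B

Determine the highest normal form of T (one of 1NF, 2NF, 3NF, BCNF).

BCNF

Candidate keys: {A, B}, {B, E}, {D, E}. Prime attributes: {A, B, D, E}.
The left-hand side of every FD is a superkey, so BCNF is satisfied.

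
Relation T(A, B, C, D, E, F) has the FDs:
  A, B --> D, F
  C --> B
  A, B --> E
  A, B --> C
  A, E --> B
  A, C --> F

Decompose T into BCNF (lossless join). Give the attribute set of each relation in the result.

Candidate keys of the original relation: {A, B}, {A, C}, {A, E}.
{A, B, C, D, E, F}: {C} determines {B, C} here but is not a superkey — split on C --> B, giving {B, C} and {A, C, D, E, F}.
{B, C} has no BCNF violation.
{A, C, D, E, F} has no BCNF violation.

{A, C, D, E, F}; {B, C}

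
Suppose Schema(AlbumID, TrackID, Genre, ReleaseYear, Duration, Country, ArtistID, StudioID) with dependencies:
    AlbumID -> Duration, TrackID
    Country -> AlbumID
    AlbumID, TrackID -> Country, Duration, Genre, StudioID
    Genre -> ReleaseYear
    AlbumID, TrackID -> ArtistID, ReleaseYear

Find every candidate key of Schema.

{AlbumID}, {Country}

{AlbumID}⁺ = {AlbumID, ArtistID, Country, Duration, Genre, ReleaseYear, StudioID, TrackID} — all of the relation — so {AlbumID} is a candidate key.
{Country}⁺ = {AlbumID, ArtistID, Country, Duration, Genre, ReleaseYear, StudioID, TrackID} — all of the relation — so {Country} is a candidate key.
These are minimal and exhaustive — every other superkey contains one of them.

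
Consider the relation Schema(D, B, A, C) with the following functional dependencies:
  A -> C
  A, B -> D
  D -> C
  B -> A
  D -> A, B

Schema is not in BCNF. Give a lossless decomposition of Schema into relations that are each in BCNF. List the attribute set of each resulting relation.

Candidate keys of the original relation: {B}, {D}.
In {A, B, C, D}, {A} is not a superkey ({A}⁺ restricted to this set is {A, C}), so split on A -> C into {A, C} and {A, B, D}.
{A, C} has no BCNF violation.
{A, B, D} has no BCNF violation.

{A, B, D}; {A, C}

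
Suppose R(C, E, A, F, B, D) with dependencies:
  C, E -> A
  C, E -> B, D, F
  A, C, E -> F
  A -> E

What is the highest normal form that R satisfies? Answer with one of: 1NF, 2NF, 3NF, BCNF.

3NF

Candidate keys: {A, C}, {C, E}. Prime attributes: {A, C, E}.
A -> E: {A}⁺ = {A, E}, which is not all of the attributes, so the left side is not a superkey — BCNF is violated.
Its right-hand attributes {E} are all prime, as are those of every other non-superkey FD — the relation is in 3NF.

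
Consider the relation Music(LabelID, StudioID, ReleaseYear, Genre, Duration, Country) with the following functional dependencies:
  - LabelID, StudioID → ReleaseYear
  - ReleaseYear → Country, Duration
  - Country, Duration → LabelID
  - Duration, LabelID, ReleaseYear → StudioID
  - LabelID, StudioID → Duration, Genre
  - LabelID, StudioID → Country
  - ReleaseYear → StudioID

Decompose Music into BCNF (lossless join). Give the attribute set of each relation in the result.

{Country, Duration, Genre, ReleaseYear, StudioID}; {Country, Duration, LabelID}

Candidate keys of the original relation: {Country, Duration, StudioID}, {LabelID, StudioID}, {ReleaseYear}.
Within {Country, Duration, Genre, LabelID, ReleaseYear, StudioID}: {Country, Duration}⁺ ∩ {Country, Duration, Genre, LabelID, ReleaseYear, StudioID} = {Country, Duration, LabelID}, not the whole set, so Country, Duration → LabelID violates BCNF; decompose into {Country, Duration, LabelID} and {Country, Duration, Genre, ReleaseYear, StudioID}.
{Country, Duration, LabelID}: every determinant is a superkey — BCNF.
{Country, Duration, Genre, ReleaseYear, StudioID}: every determinant is a superkey — BCNF.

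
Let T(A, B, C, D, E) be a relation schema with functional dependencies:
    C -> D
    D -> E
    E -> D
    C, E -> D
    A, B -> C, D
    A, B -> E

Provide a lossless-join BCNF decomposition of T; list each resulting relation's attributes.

{A, B, C}; {C, D}; {D, E}

Candidate key of the original relation: {A, B}.
In {A, B, C, D, E}, {C} is not a superkey ({C}⁺ restricted to this set is {C, D, E}), so split on C -> D, E into {C, D, E} and {A, B, C}.
In {C, D, E}, {D} is not a superkey ({D}⁺ restricted to this set is {D, E}), so split on D -> E into {D, E} and {C, D}.
{D, E} is in BCNF.
{C, D} is in BCNF.
{A, B, C} is in BCNF.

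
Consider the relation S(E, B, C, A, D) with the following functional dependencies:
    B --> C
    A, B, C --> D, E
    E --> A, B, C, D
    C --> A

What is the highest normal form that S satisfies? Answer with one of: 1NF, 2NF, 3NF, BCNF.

2NF

Candidate keys: {B}, {E}. Prime attributes: {B, E}.
For C --> A we have {C}⁺ = {A, C}; {C} is not a superkey, so BCNF fails.
Because {A} is non-prime and the left side of C --> A is not a superkey, the relation is not in 3NF.
All keys have size 1, which rules out partial dependencies — 2NF is satisfied.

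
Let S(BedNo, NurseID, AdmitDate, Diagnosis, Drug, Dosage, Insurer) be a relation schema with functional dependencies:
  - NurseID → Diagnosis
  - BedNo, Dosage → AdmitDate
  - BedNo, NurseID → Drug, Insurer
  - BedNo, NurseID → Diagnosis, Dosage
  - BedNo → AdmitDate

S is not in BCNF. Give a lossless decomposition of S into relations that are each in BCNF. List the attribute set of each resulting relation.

{AdmitDate, BedNo}; {BedNo, Dosage, Drug, Insurer, NurseID}; {Diagnosis, NurseID}

Candidate key of the original relation: {BedNo, NurseID}.
{AdmitDate, BedNo, Diagnosis, Dosage, Drug, Insurer, NurseID}: {NurseID} determines {Diagnosis, NurseID} here but is not a superkey — split on NurseID → Diagnosis, giving {Diagnosis, NurseID} and {AdmitDate, BedNo, Dosage, Drug, Insurer, NurseID}.
{Diagnosis, NurseID}: every determinant is a superkey — BCNF.
{AdmitDate, BedNo, Dosage, Drug, Insurer, NurseID}: {BedNo, Dosage} determines {AdmitDate, BedNo, Dosage} here but is not a superkey — split on BedNo, Dosage → AdmitDate, giving {AdmitDate, BedNo, Dosage} and {BedNo, Dosage, Drug, Insurer, NurseID}.
{AdmitDate, BedNo, Dosage}: {BedNo} determines {AdmitDate, BedNo} here but is not a superkey — split on BedNo → AdmitDate, giving {AdmitDate, BedNo} and {BedNo, Dosage}.
{AdmitDate, BedNo}: every determinant is a superkey — BCNF.
{BedNo, Dosage}: every determinant is a superkey — BCNF.
{BedNo, Dosage, Drug, Insurer, NurseID}: every determinant is a superkey — BCNF.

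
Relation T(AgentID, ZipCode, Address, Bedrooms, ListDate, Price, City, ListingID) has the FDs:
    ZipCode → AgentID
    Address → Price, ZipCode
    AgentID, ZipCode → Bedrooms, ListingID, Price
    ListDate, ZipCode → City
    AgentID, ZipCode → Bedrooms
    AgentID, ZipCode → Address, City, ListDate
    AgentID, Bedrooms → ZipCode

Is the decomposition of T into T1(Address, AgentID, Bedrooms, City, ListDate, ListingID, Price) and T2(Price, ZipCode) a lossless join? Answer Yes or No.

T1 ∩ T2 = {Price}; its closure under F is {Price}.
Neither T1 nor T2 is contained in that closure, so the decomposition is lossy.

No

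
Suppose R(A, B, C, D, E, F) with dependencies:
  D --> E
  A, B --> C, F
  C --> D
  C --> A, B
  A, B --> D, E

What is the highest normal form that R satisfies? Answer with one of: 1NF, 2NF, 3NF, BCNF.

2NF

Candidate keys: {A, B}, {C}. Prime attributes: {A, B, C}.
D --> E: {D}⁺ = {D, E}, which is not all of the attributes, so the left side is not a superkey — BCNF is violated.
D --> E has non-prime {E} on the right and a non-superkey on the left, so 3NF fails.
No proper subset of a key has a non-prime attribute in its closure, so there is no partial dependency; 2NF holds.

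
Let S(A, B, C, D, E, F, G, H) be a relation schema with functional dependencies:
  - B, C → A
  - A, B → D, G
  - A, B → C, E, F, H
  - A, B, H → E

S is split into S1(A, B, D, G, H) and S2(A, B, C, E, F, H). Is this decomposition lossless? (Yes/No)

S1 ∩ S2 = {A, B, H}; its closure under F is {A, B, C, D, E, F, G, H}.
Since S1 ⊆ {A, B, C, D, E, F, G, H}, the intersection is a superkey of S1; the decomposition is lossless.

Yes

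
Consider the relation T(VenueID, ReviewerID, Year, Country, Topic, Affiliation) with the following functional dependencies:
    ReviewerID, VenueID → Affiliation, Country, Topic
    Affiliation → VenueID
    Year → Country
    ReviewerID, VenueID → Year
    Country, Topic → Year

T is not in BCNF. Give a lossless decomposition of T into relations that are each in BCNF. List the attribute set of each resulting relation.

Candidate keys of the original relation: {Affiliation, ReviewerID}, {ReviewerID, VenueID}.
{Affiliation, Country, ReviewerID, Topic, VenueID, Year}: {Affiliation} determines {Affiliation, VenueID} here but is not a superkey — split on Affiliation → VenueID, giving {Affiliation, VenueID} and {Affiliation, Country, ReviewerID, Topic, Year}.
{Affiliation, VenueID}: every determinant is a superkey — BCNF.
{Affiliation, Country, ReviewerID, Topic, Year}: {Year} determines {Country, Year} here but is not a superkey — split on Year → Country, giving {Country, Year} and {Affiliation, ReviewerID, Topic, Year}.
{Country, Year}: every determinant is a superkey — BCNF.
{Affiliation, ReviewerID, Topic, Year}: every determinant is a superkey — BCNF.

{Affiliation, ReviewerID, Topic, Year}; {Affiliation, VenueID}; {Country, Year}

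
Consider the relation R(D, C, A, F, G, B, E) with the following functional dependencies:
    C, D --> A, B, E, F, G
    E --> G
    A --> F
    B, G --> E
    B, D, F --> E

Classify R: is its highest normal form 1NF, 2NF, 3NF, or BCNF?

Candidate key: {C, D}. Prime attributes: {C, D}.
For E --> G we have {E}⁺ = {E, G}; {E} is not a superkey, so BCNF fails.
Because {G} is non-prime and the left side of E --> G is not a superkey, the relation is not in 3NF.
No proper subset of a key has a non-prime attribute in its closure, so there is no partial dependency; 2NF holds.

2NF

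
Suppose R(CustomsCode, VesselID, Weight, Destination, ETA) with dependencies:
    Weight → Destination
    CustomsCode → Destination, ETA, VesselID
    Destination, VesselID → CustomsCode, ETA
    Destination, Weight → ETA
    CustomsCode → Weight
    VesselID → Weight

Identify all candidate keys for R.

{CustomsCode}, {VesselID}

{CustomsCode} is a candidate key since {CustomsCode}⁺ = {CustomsCode, Destination, ETA, VesselID, Weight} covers every attribute.
{VesselID} is a candidate key since {VesselID}⁺ = {CustomsCode, Destination, ETA, VesselID, Weight} covers every attribute.
No proper subset of any of these is a key, and no other minimal superkey exists.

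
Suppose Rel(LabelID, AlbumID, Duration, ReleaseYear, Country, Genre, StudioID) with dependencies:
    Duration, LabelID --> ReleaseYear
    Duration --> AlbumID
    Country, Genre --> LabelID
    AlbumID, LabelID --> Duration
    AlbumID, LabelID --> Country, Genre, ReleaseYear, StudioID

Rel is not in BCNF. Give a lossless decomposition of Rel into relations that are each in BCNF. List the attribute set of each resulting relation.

{AlbumID, Duration}; {Country, Duration, Genre, ReleaseYear, StudioID}; {Country, Genre, LabelID}

Candidate keys of the original relation: {AlbumID, Country, Genre}, {AlbumID, LabelID}, {Country, Duration, Genre}, {Duration, LabelID}.
In {AlbumID, Country, Duration, Genre, LabelID, ReleaseYear, StudioID}, {Duration} is not a superkey ({Duration}⁺ restricted to this set is {AlbumID, Duration}), so split on Duration --> AlbumID into {AlbumID, Duration} and {Country, Duration, Genre, LabelID, ReleaseYear, StudioID}.
{AlbumID, Duration} has no BCNF violation.
In {Country, Duration, Genre, LabelID, ReleaseYear, StudioID}, {Country, Genre} is not a superkey ({Country, Genre}⁺ restricted to this set is {Country, Genre, LabelID}), so split on Country, Genre --> LabelID into {Country, Genre, LabelID} and {Country, Duration, Genre, ReleaseYear, StudioID}.
{Country, Genre, LabelID} has no BCNF violation.
{Country, Duration, Genre, ReleaseYear, StudioID} has no BCNF violation.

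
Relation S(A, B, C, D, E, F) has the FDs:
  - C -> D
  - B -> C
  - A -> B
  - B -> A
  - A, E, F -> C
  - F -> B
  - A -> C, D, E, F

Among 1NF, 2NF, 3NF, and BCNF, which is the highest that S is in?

2NF

Candidate keys: {A}, {B}, {F}. Prime attributes: {A, B, F}.
C -> D breaks BCNF: {C}⁺ = {C, D}, so {C} is not a superkey.
C -> D has non-prime {D} on the right and a non-superkey on the left, so 3NF fails.
Every candidate key is a single attribute, so no partial dependency is possible; 2NF holds.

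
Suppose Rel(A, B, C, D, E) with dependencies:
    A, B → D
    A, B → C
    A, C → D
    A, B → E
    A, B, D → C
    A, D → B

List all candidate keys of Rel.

Attributes never on any right-hand side: {A} — every candidate key must contain it.
Closure of {A, B} is {A, B, C, D, E}, the whole schema; {A, B} is a candidate key.
Closure of {A, C} is {A, B, C, D, E}, the whole schema; {A, C} is a candidate key.
Closure of {A, D} is {A, B, C, D, E}, the whole schema; {A, D} is a candidate key.
Any other superkey properly contains one of these, so there are no further candidate keys.

{A, B}, {A, C}, {A, D}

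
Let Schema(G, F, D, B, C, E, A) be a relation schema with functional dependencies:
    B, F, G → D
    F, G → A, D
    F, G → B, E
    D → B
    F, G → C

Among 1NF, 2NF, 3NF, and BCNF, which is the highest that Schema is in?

Candidate key: {F, G}. Prime attributes: {F, G}.
D → B: {D}⁺ = {B, D}, which is not all of the attributes, so the left side is not a superkey — BCNF is violated.
Because {B} is non-prime and the left side of D → B is not a superkey, the relation is not in 3NF.
No proper subset of a key has a non-prime attribute in its closure, so there is no partial dependency; 2NF holds.

2NF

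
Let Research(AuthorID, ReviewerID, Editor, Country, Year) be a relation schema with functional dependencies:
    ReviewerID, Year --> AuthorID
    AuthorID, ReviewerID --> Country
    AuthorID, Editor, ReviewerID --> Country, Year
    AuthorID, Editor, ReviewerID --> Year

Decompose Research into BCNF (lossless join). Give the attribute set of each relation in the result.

Candidate keys of the original relation: {AuthorID, Editor, ReviewerID}, {Editor, ReviewerID, Year}.
Within {AuthorID, Country, Editor, ReviewerID, Year}: {ReviewerID, Year}⁺ ∩ {AuthorID, Country, Editor, ReviewerID, Year} = {AuthorID, Country, ReviewerID, Year}, not the whole set, so ReviewerID, Year --> AuthorID, Country violates BCNF; decompose into {AuthorID, Country, ReviewerID, Year} and {Editor, ReviewerID, Year}.
Within {AuthorID, Country, ReviewerID, Year}: {AuthorID, ReviewerID}⁺ ∩ {AuthorID, Country, ReviewerID, Year} = {AuthorID, Country, ReviewerID}, not the whole set, so AuthorID, ReviewerID --> Country violates BCNF; decompose into {AuthorID, Country, ReviewerID} and {AuthorID, ReviewerID, Year}.
{AuthorID, Country, ReviewerID} is in BCNF.
{AuthorID, ReviewerID, Year} is in BCNF.
{Editor, ReviewerID, Year} is in BCNF.

{AuthorID, Country, ReviewerID}; {AuthorID, ReviewerID, Year}; {Editor, ReviewerID, Year}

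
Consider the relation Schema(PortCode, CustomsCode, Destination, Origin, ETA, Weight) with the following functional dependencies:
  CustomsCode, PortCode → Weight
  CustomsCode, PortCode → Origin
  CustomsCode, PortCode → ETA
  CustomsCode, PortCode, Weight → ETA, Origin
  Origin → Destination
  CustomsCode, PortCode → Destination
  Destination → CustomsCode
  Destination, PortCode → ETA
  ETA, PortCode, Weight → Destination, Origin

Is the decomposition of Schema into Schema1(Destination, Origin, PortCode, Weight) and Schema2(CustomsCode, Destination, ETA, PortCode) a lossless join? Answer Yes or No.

Yes

Common attributes: {Destination, PortCode}; their closure is {CustomsCode, Destination, ETA, Origin, PortCode, Weight}.
Since Schema1 ⊆ {CustomsCode, Destination, ETA, Origin, PortCode, Weight}, the intersection is a superkey of Schema1; the decomposition is lossless.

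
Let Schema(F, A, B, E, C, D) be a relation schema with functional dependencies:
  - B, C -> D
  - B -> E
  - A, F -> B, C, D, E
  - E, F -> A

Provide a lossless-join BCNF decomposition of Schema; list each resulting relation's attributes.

Candidate keys of the original relation: {A, F}, {B, F}, {E, F}.
{A, B, C, D, E, F}: {B, C} determines {B, C, D, E} here but is not a superkey — split on B, C -> D, E, giving {B, C, D, E} and {A, B, C, F}.
{B, C, D, E}: {B} determines {B, E} here but is not a superkey — split on B -> E, giving {B, E} and {B, C, D}.
{B, E}: every determinant is a superkey — BCNF.
{B, C, D}: every determinant is a superkey — BCNF.
{A, B, C, F}: every determinant is a superkey — BCNF.

{A, B, C, F}; {B, C, D}; {B, E}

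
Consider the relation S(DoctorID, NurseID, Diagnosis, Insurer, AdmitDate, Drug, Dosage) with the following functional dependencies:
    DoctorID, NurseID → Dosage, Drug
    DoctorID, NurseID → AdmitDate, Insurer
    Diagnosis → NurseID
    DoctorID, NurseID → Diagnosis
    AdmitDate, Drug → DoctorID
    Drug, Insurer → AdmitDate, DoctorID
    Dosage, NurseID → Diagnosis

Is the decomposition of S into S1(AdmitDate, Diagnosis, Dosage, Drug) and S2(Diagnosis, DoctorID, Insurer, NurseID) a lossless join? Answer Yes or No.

S1 ∩ S2 = {Diagnosis}; its closure under F is {Diagnosis, NurseID}.
The closure covers neither S1 nor S2 entirely; the join is not lossless.

No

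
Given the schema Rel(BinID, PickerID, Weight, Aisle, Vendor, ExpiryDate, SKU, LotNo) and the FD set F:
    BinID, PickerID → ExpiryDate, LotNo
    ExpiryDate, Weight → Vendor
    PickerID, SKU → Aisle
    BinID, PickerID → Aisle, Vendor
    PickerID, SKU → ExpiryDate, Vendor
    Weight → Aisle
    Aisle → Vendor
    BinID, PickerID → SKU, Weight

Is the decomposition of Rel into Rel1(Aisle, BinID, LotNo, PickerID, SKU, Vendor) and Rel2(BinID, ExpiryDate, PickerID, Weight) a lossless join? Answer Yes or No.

The shared attributes are {BinID, PickerID} and {BinID, PickerID}⁺ = {Aisle, BinID, ExpiryDate, LotNo, PickerID, SKU, Vendor, Weight}.
Rel1 is contained in that closure, so Rel1 ∩ Rel2 → Rel1 holds and the join is lossless.

Yes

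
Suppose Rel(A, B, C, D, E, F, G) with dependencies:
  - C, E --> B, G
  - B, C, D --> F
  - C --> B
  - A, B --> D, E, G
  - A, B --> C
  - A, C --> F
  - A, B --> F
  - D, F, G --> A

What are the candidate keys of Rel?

{A, B}, {A, C}, {B, D, F, G}, {C, D, E}, {C, D, G}

Closure of {A, B} is {A, B, C, D, E, F, G}, the whole schema; {A, B} is a candidate key.
Closure of {A, C} is {A, B, C, D, E, F, G}, the whole schema; {A, C} is a candidate key.
Closure of {C, D, E} is {A, B, C, D, E, F, G}, the whole schema; {C, D, E} is a candidate key.
Closure of {C, D, G} is {A, B, C, D, E, F, G}, the whole schema; {C, D, G} is a candidate key.
Closure of {B, D, F, G} is {A, B, C, D, E, F, G}, the whole schema; {B, D, F, G} is a candidate key.
No proper subset of any of these is a key, and no other minimal superkey exists.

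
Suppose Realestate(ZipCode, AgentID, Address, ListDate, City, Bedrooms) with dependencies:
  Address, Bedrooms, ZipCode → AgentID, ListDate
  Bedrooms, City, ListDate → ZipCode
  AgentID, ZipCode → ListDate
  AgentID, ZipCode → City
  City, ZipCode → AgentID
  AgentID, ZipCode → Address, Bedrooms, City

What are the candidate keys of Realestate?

Closure of {AgentID, ZipCode} is {Address, AgentID, Bedrooms, City, ListDate, ZipCode}, the whole schema; {AgentID, ZipCode} is a candidate key.
Closure of {City, ZipCode} is {Address, AgentID, Bedrooms, City, ListDate, ZipCode}, the whole schema; {City, ZipCode} is a candidate key.
Closure of {Address, Bedrooms, ZipCode} is {Address, AgentID, Bedrooms, City, ListDate, ZipCode}, the whole schema; {Address, Bedrooms, ZipCode} is a candidate key.
Closure of {Bedrooms, City, ListDate} is {Address, AgentID, Bedrooms, City, ListDate, ZipCode}, the whole schema; {Bedrooms, City, ListDate} is a candidate key.
Any other superkey properly contains one of these, so there are no further candidate keys.

{Address, Bedrooms, ZipCode}, {AgentID, ZipCode}, {Bedrooms, City, ListDate}, {City, ZipCode}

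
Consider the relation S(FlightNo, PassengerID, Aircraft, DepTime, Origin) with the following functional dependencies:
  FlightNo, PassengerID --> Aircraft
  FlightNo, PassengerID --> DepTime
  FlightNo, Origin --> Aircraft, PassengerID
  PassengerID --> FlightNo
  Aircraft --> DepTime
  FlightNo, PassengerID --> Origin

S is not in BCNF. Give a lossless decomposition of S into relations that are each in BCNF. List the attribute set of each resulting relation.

Candidate keys of the original relation: {FlightNo, Origin}, {PassengerID}.
Within {Aircraft, DepTime, FlightNo, Origin, PassengerID}: {Aircraft}⁺ ∩ {Aircraft, DepTime, FlightNo, Origin, PassengerID} = {Aircraft, DepTime}, not the whole set, so Aircraft --> DepTime violates BCNF; decompose into {Aircraft, DepTime} and {Aircraft, FlightNo, Origin, PassengerID}.
{Aircraft, DepTime} is in BCNF.
{Aircraft, FlightNo, Origin, PassengerID} is in BCNF.

{Aircraft, DepTime}; {Aircraft, FlightNo, Origin, PassengerID}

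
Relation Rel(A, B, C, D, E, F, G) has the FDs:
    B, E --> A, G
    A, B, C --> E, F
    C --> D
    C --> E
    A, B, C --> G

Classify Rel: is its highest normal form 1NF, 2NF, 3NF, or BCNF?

1NF

Candidate key: {B, C}. Prime attributes: {B, C}.
For B, E --> A, G we have {B, E}⁺ = {A, B, E, G}; {B, E} is not a superkey, so BCNF fails.
Because {A, G} are non-prime and the left side of B, E --> A, G is not a superkey, the relation is not in 3NF.
{C} is a proper subset of the key {B, C}, and {C}⁺ contains the non-prime attributes {D, E} — a partial dependency, so 2NF is violated.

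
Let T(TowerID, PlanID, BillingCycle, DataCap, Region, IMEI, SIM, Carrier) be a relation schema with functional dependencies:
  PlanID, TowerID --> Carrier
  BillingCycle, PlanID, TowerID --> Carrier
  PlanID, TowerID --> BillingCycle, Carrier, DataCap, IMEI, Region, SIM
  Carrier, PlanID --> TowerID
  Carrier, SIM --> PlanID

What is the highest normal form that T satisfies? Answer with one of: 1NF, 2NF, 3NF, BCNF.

BCNF

Candidate keys: {Carrier, PlanID}, {Carrier, SIM}, {PlanID, TowerID}. Prime attributes: {Carrier, PlanID, SIM, TowerID}.
The left-hand side of every FD is a superkey, so BCNF is satisfied.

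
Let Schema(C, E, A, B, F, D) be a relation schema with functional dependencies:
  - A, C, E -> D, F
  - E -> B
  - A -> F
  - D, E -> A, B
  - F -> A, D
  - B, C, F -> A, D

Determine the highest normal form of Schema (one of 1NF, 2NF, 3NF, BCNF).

Candidate keys: {A, C, E}, {C, D, E}, {C, E, F}. Prime attributes: {A, C, D, E, F}.
E -> B: {E}⁺ = {B, E}, which is not all of the attributes, so the left side is not a superkey — BCNF is violated.
E -> B determines the non-prime attribute {B} from a non-superkey — 3NF is violated.
Since {E} ⊂ {A, C, E} and {E}⁺ ⊇ {B} with {B} non-prime, there is a partial dependency; 2NF fails.

1NF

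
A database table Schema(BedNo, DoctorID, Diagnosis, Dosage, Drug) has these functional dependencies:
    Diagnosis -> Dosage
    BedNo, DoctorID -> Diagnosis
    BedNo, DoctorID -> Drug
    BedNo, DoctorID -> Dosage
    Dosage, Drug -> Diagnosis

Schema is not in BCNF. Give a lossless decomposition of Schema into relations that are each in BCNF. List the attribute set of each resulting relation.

{BedNo, Diagnosis, DoctorID, Drug}; {Diagnosis, Dosage}

Candidate key of the original relation: {BedNo, DoctorID}.
In {BedNo, Diagnosis, DoctorID, Dosage, Drug}, {Diagnosis} is not a superkey ({Diagnosis}⁺ restricted to this set is {Diagnosis, Dosage}), so split on Diagnosis -> Dosage into {Diagnosis, Dosage} and {BedNo, Diagnosis, DoctorID, Drug}.
{Diagnosis, Dosage} is in BCNF.
{BedNo, Diagnosis, DoctorID, Drug} is in BCNF.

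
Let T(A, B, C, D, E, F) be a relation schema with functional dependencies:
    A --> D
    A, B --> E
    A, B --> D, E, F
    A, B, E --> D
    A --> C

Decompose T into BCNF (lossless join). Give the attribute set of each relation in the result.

Candidate key of the original relation: {A, B}.
{A, B, C, D, E, F}: {A} determines {A, C, D} here but is not a superkey — split on A --> C, D, giving {A, C, D} and {A, B, E, F}.
{A, C, D}: every determinant is a superkey — BCNF.
{A, B, E, F}: every determinant is a superkey — BCNF.

{A, B, E, F}; {A, C, D}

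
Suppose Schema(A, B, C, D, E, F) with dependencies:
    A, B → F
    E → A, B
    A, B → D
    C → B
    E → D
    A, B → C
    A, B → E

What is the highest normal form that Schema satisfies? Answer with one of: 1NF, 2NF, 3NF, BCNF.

3NF

Candidate keys: {A, B}, {A, C}, {E}. Prime attributes: {A, B, C, E}.
C → B breaks BCNF: {C}⁺ = {B, C}, so {C} is not a superkey.
Since {B} ⊆ prime attributes and every other non-superkey FD also has a prime right side, the schema is in 3NF.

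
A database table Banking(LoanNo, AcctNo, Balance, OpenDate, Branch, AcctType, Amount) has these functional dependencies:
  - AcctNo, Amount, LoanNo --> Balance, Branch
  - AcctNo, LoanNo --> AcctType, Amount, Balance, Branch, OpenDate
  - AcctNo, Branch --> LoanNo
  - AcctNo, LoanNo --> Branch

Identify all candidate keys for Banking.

{AcctNo, Branch}, {AcctNo, LoanNo}

{AcctNo} never appears on the right of any FD, so every key must include it.
{AcctNo, Branch}⁺ = {AcctNo, AcctType, Amount, Balance, Branch, LoanNo, OpenDate} — all of the relation — so {AcctNo, Branch} is a candidate key.
{AcctNo, LoanNo}⁺ = {AcctNo, AcctType, Amount, Balance, Branch, LoanNo, OpenDate} — all of the relation — so {AcctNo, LoanNo} is a candidate key.
Any other superkey properly contains one of these, so there are no further candidate keys.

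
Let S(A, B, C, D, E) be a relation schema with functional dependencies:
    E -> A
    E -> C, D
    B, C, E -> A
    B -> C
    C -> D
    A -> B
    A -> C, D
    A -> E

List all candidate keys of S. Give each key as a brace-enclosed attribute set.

Closure of {A} is {A, B, C, D, E}, the whole schema; {A} is a candidate key.
Closure of {E} is {A, B, C, D, E}, the whole schema; {E} is a candidate key.
No proper subset of any of these is a key, and no other minimal superkey exists.

{A}, {E}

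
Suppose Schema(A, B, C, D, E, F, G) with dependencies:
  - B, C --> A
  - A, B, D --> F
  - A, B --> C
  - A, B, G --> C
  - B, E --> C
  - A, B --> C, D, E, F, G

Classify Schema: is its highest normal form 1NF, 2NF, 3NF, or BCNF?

BCNF

Candidate keys: {A, B}, {B, C}, {B, E}. Prime attributes: {A, B, C, E}.
Every FD has a superkey on the left, so the relation is in BCNF.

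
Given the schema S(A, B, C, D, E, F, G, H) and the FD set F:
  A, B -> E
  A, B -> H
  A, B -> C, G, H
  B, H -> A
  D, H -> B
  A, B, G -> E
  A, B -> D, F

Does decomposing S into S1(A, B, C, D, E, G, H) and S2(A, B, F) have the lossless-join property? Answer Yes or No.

Yes

The shared attributes are {A, B} and {A, B}⁺ = {A, B, C, D, E, F, G, H}.
This includes all of S1, so the common attributes are a superkey of S1 — the join is lossless.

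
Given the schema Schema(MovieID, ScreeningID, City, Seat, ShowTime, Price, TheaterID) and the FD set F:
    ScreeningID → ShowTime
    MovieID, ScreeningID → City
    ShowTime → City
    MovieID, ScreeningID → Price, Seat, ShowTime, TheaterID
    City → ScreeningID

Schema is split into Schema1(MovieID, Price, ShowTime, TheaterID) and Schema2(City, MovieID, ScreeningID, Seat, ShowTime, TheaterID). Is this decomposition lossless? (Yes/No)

Yes

Common attributes: {MovieID, ShowTime, TheaterID}; their closure is {City, MovieID, Price, ScreeningID, Seat, ShowTime, TheaterID}.
Since Schema1 ⊆ {City, MovieID, Price, ScreeningID, Seat, ShowTime, TheaterID}, the intersection is a superkey of Schema1; the decomposition is lossless.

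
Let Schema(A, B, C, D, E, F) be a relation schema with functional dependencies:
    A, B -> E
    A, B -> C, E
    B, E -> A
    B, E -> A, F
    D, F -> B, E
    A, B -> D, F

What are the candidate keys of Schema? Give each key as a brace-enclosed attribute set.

{A, B}, {B, E}, {D, F}

{A, B} is a candidate key since {A, B}⁺ = {A, B, C, D, E, F} covers every attribute.
{B, E} is a candidate key since {B, E}⁺ = {A, B, C, D, E, F} covers every attribute.
{D, F} is a candidate key since {D, F}⁺ = {A, B, C, D, E, F} covers every attribute.
No proper subset of any of these is a key, and no other minimal superkey exists.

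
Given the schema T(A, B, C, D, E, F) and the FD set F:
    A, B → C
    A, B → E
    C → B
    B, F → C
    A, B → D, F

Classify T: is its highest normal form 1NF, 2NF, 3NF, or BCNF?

3NF

Candidate keys: {A, B}, {A, C}. Prime attributes: {A, B, C}.
C → B breaks BCNF: {C}⁺ = {B, C}, so {C} is not a superkey.
But every attribute on its right side ({B}) is prime, and the same holds for every other non-superkey FD, so 3NF still holds.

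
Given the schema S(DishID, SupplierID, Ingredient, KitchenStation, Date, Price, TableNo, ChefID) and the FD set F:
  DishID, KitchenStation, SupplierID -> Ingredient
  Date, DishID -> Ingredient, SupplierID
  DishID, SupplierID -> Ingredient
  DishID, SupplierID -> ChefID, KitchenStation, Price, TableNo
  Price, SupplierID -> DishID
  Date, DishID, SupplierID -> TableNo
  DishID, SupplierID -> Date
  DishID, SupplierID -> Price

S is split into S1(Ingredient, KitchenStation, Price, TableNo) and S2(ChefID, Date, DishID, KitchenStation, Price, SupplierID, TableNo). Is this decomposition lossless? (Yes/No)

No

Common attributes: {KitchenStation, Price, TableNo}; their closure is {KitchenStation, Price, TableNo}.
Neither S1 nor S2 is contained in that closure, so the decomposition is lossy.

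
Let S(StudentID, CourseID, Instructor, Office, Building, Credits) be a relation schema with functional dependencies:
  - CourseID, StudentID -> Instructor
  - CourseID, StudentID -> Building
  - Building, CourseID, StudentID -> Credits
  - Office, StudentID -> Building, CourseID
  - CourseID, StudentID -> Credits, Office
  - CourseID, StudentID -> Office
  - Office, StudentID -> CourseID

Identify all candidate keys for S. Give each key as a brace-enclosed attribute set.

{StudentID} never appears on the right of any FD, so every key must include it.
{CourseID, StudentID}⁺ = {Building, CourseID, Credits, Instructor, Office, StudentID}, which is every attribute, so {CourseID, StudentID} is a candidate key.
{Office, StudentID}⁺ = {Building, CourseID, Credits, Instructor, Office, StudentID}, which is every attribute, so {Office, StudentID} is a candidate key.
Any other superkey properly contains one of these, so there are no further candidate keys.

{CourseID, StudentID}, {Office, StudentID}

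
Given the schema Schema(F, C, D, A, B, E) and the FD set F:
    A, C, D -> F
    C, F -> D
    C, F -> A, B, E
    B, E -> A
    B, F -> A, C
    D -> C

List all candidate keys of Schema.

{A, D}, {B, D, E}, {B, F}, {C, F}, {D, F}

Closure of {A, D} is {A, B, C, D, E, F}, the whole schema; {A, D} is a candidate key.
Closure of {B, F} is {A, B, C, D, E, F}, the whole schema; {B, F} is a candidate key.
Closure of {C, F} is {A, B, C, D, E, F}, the whole schema; {C, F} is a candidate key.
Closure of {D, F} is {A, B, C, D, E, F}, the whole schema; {D, F} is a candidate key.
Closure of {B, D, E} is {A, B, C, D, E, F}, the whole schema; {B, D, E} is a candidate key.
No proper subset of any of these is a key, and no other minimal superkey exists.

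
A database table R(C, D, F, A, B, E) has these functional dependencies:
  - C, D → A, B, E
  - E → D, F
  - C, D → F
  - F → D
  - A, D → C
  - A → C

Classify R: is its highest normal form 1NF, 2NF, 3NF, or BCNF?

3NF

Candidate keys: {A, D}, {A, E}, {A, F}, {C, D}, {C, E}, {C, F}. Prime attributes: {A, C, D, E, F}.
E → D, F breaks BCNF: {E}⁺ = {D, E, F}, so {E} is not a superkey.
Its right-hand attributes {D, F} are all prime, as are those of every other non-superkey FD — the relation is in 3NF.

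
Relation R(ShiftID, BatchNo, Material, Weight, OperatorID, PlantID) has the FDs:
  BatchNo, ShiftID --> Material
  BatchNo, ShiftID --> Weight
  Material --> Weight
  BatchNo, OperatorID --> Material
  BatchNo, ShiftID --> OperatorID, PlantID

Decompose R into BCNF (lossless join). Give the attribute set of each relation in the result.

{BatchNo, Material, OperatorID}; {BatchNo, OperatorID, PlantID, ShiftID}; {Material, Weight}

Candidate key of the original relation: {BatchNo, ShiftID}.
In {BatchNo, Material, OperatorID, PlantID, ShiftID, Weight}, {Material} is not a superkey ({Material}⁺ restricted to this set is {Material, Weight}), so split on Material --> Weight into {Material, Weight} and {BatchNo, Material, OperatorID, PlantID, ShiftID}.
{Material, Weight} is in BCNF.
In {BatchNo, Material, OperatorID, PlantID, ShiftID}, {BatchNo, OperatorID} is not a superkey ({BatchNo, OperatorID}⁺ restricted to this set is {BatchNo, Material, OperatorID}), so split on BatchNo, OperatorID --> Material into {BatchNo, Material, OperatorID} and {BatchNo, OperatorID, PlantID, ShiftID}.
{BatchNo, Material, OperatorID} is in BCNF.
{BatchNo, OperatorID, PlantID, ShiftID} is in BCNF.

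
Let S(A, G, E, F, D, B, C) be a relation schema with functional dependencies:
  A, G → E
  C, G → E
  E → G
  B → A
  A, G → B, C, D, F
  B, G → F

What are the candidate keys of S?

{A, E}⁺ = {A, B, C, D, E, F, G}, which is every attribute, so {A, E} is a candidate key.
{A, G}⁺ = {A, B, C, D, E, F, G}, which is every attribute, so {A, G} is a candidate key.
{B, E}⁺ = {A, B, C, D, E, F, G}, which is every attribute, so {B, E} is a candidate key.
{B, G}⁺ = {A, B, C, D, E, F, G}, which is every attribute, so {B, G} is a candidate key.
No proper subset of any of these is a key, and no other minimal superkey exists.

{A, E}, {A, G}, {B, E}, {B, G}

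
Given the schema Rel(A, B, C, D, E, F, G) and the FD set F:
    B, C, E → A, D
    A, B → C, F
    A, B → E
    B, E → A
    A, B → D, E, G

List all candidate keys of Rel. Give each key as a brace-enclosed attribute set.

{A, B}, {B, E}

No FD produces {B}, so it must be in every candidate key.
{A, B} is a candidate key since {A, B}⁺ = {A, B, C, D, E, F, G} covers every attribute.
{B, E} is a candidate key since {B, E}⁺ = {A, B, C, D, E, F, G} covers every attribute.
No proper subset of any of these is a key, and no other minimal superkey exists.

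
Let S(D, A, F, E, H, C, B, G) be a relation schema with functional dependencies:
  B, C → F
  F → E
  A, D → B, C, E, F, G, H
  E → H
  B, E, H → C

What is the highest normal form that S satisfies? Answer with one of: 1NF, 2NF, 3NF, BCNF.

2NF

Candidate key: {A, D}. Prime attributes: {A, D}.
B, C → F: {B, C}⁺ = {B, C, E, F, H}, which is not all of the attributes, so the left side is not a superkey — BCNF is violated.
Because {F} is non-prime and the left side of B, C → F is not a superkey, the relation is not in 3NF.
No proper subset of a key has a non-prime attribute in its closure, so there is no partial dependency; 2NF holds.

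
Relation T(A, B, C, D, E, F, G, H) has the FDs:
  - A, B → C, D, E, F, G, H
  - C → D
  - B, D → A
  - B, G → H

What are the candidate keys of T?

Attributes never on any right-hand side: {B} — every candidate key must contain it.
{A, B} is a candidate key since {A, B}⁺ = {A, B, C, D, E, F, G, H} covers every attribute.
{B, C} is a candidate key since {B, C}⁺ = {A, B, C, D, E, F, G, H} covers every attribute.
{B, D} is a candidate key since {B, D}⁺ = {A, B, C, D, E, F, G, H} covers every attribute.
These are minimal and exhaustive — every other superkey contains one of them.

{A, B}, {B, C}, {B, D}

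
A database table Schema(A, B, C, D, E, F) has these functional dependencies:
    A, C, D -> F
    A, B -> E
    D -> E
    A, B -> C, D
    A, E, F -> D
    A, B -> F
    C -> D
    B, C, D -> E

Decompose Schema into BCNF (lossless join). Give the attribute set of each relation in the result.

{A, B, C}; {A, C, F}; {C, D}; {D, E}

Candidate key of the original relation: {A, B}.
Within {A, B, C, D, E, F}: {A, C, D}⁺ ∩ {A, B, C, D, E, F} = {A, C, D, E, F}, not the whole set, so A, C, D -> E, F violates BCNF; decompose into {A, C, D, E, F} and {A, B, C, D}.
Within {A, C, D, E, F}: {D}⁺ ∩ {A, C, D, E, F} = {D, E}, not the whole set, so D -> E violates BCNF; decompose into {D, E} and {A, C, D, F}.
{D, E} has no BCNF violation.
Within {A, C, D, F}: {C}⁺ ∩ {A, C, D, F} = {C, D}, not the whole set, so C -> D violates BCNF; decompose into {C, D} and {A, C, F}.
{C, D} has no BCNF violation.
{A, C, F} has no BCNF violation.
Within {A, B, C, D}: {C}⁺ ∩ {A, B, C, D} = {C, D}, not the whole set, so C -> D violates BCNF; decompose into {C, D} and {A, B, C}.
{C, D} has no BCNF violation.
{A, B, C} has no BCNF violation.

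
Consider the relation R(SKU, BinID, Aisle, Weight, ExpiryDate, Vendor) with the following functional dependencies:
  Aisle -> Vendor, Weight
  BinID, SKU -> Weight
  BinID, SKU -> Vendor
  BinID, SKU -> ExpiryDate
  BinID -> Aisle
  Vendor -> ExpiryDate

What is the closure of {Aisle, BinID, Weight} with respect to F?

Start with {Aisle, BinID, Weight}.
Aisle -> Vendor, Weight applies; add {Vendor} → now {Aisle, BinID, Vendor, Weight}.
Vendor -> ExpiryDate applies; add {ExpiryDate} → now {Aisle, BinID, ExpiryDate, Vendor, Weight}.
No further FD applies.

{Aisle, BinID, ExpiryDate, Vendor, Weight}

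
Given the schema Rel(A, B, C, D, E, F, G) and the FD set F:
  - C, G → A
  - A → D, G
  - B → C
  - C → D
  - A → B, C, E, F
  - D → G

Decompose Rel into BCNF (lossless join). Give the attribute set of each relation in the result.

{A, B, C, D, E, F}; {D, G}

Candidate keys of the original relation: {A}, {B}, {C}.
{A, B, C, D, E, F, G}: {D} determines {D, G} here but is not a superkey — split on D → G, giving {D, G} and {A, B, C, D, E, F}.
{D, G} is in BCNF.
{A, B, C, D, E, F} is in BCNF.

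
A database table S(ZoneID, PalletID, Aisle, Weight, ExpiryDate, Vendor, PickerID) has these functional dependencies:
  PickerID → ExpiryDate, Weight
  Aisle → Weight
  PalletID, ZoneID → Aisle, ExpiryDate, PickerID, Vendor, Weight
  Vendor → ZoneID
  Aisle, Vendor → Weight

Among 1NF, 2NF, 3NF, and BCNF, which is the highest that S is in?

2NF

Candidate keys: {PalletID, Vendor}, {PalletID, ZoneID}. Prime attributes: {PalletID, Vendor, ZoneID}.
PickerID → ExpiryDate, Weight: {PickerID}⁺ = {ExpiryDate, PickerID, Weight}, which is not all of the attributes, so the left side is not a superkey — BCNF is violated.
PickerID → ExpiryDate, Weight determines the non-prime attributes {ExpiryDate, Weight} from a non-superkey — 3NF is violated.
No proper subset of a key has a non-prime attribute in its closure, so there is no partial dependency; 2NF holds.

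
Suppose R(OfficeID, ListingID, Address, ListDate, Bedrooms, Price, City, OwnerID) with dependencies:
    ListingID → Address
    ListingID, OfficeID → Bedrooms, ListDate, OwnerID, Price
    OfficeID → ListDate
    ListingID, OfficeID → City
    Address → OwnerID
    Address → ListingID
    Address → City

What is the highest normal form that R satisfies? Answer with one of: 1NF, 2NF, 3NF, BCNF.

Candidate keys: {Address, OfficeID}, {ListingID, OfficeID}. Prime attributes: {Address, ListingID, OfficeID}.
ListingID → Address: {ListingID}⁺ = {Address, City, ListingID, OwnerID}, which is not all of the attributes, so the left side is not a superkey — BCNF is violated.
OfficeID → ListDate has non-prime {ListDate} on the right and a non-superkey on the left, so 3NF fails.
The proper key subset {Address} of {Address, OfficeID} determines non-prime {City, OwnerID}, so the relation is not even in 2NF.

1NF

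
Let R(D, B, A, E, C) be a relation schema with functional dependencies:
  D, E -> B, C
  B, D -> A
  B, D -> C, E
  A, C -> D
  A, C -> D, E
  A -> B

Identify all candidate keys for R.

{A, C}, {A, D}, {B, D}, {D, E}

{A, C} is a candidate key since {A, C}⁺ = {A, B, C, D, E} covers every attribute.
{A, D} is a candidate key since {A, D}⁺ = {A, B, C, D, E} covers every attribute.
{B, D} is a candidate key since {B, D}⁺ = {A, B, C, D, E} covers every attribute.
{D, E} is a candidate key since {D, E}⁺ = {A, B, C, D, E} covers every attribute.
These are minimal and exhaustive — every other superkey contains one of them.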